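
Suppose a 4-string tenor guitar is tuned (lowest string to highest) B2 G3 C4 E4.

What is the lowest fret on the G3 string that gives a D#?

From G3, count semitones up the chromatic scale until reaching D#: G–G#–A–A#–B–C–C#–D–D# — 8 steps.

8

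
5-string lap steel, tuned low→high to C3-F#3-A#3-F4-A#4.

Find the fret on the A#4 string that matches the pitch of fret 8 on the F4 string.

F4 at fret 8 is F4 + 8 semitones = C#5.
The open A#4 string is 5 semitones above the open F4, so the same pitch on the A#4 string lies at fret 8 − 5 = 3.

3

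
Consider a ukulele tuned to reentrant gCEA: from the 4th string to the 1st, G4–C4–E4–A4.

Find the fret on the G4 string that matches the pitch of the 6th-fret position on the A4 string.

Fret 6 on A4 is MIDI 69 + 6 = 75 (D#5). On the G4 string (open MIDI 67), that pitch is 75 − 67 = fret 8.

8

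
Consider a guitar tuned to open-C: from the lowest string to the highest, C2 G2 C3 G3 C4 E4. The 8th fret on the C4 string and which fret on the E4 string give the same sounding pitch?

4

Fret 8 on C4 is MIDI 60 + 8 = 68 (G#4). On the E4 string (open MIDI 64), that pitch is 68 − 64 = fret 4.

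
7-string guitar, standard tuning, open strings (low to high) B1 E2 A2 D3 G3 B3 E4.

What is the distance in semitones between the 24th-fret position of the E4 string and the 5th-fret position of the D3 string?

E4 at fret 24 → E6 (MIDI 88); D3 at fret 5 → G3 (MIDI 55).
88 − 55 = 33, so the two pitches are 33 semitones apart, with E6 the higher.

33 semitones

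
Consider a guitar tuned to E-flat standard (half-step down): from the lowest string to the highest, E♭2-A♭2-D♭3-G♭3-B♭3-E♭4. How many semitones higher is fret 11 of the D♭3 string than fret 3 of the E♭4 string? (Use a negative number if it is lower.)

-6 semitones

D♭3 at fret 11 → C4 (MIDI 60); E♭4 at fret 3 → G♭4 (MIDI 66).
60 − 66 = -6, so the two pitches are 6 semitones apart.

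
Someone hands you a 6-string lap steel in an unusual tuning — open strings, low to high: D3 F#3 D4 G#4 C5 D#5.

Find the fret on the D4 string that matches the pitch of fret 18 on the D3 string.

6

D3 at fret 18 is D3 + 18 semitones = G#4.
The open D4 string is 12 semitones above the open D3, so the same pitch on the D4 string lies at fret 18 − 12 = 6.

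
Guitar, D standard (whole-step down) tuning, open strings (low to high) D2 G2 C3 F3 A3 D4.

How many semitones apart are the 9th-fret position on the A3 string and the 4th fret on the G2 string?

19 semitones

A3 at fret 9 → F♯4 (MIDI 66); G2 at fret 4 → B2 (MIDI 47).
66 − 47 = 19, so the two pitches are 19 semitones apart, with F♯4 the higher.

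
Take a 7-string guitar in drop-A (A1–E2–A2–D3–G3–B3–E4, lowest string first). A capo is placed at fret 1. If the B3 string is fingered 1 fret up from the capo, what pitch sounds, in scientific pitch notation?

The capo raises the open B3 by 1 semitone to C4; fretting 1 more gives B3 + 1 + 1 = B3 + 2 semitones = C#4.
(Also written Db.)

C#4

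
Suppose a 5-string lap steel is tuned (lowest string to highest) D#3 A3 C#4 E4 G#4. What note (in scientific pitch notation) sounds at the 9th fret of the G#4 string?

G#4 is MIDI 68. Adding 9 gives 77, which is F5.

F5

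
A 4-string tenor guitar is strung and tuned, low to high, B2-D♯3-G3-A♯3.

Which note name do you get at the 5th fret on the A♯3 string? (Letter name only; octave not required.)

D♯

Each fret is one semitone, so A♯3 + 5 = D♯.
(Equivalently spelled E♭.)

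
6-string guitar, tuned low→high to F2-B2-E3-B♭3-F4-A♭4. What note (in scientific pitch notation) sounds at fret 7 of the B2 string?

B2 is MIDI 47. Adding 7 gives 54, which is G♭3.

G♭3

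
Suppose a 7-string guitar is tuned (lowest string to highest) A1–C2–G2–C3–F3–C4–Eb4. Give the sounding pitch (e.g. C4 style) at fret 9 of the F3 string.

D4

F3 is MIDI 53. Adding 9 gives 62, which is D4.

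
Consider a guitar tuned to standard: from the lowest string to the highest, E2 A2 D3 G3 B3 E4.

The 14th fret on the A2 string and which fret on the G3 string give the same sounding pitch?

Fret 14 on A2 is MIDI 45 + 14 = 59 (B3). On the G3 string (open MIDI 55), that pitch is 59 − 55 = fret 4.

4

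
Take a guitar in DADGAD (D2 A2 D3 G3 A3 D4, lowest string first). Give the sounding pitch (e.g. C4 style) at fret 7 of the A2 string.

A2 is MIDI 45. Adding 7 gives 52, which is E3.

E3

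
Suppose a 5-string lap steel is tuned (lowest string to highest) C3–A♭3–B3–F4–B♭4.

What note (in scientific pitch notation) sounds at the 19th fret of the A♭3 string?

The open A♭3 string plus 19 semitones: Ab–A–Bb–B–…–Db–D–Eb.
The walk passes from B into C 2 times, so the octave number goes from 3 to 5.
(Equivalently spelled D♯5.)

E♭5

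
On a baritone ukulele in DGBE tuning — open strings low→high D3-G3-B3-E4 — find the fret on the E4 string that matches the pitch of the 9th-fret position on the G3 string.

G3 at fret 9 is G3 + 9 semitones = E4.
The open E4 string is 9 semitones above the open G3, so the same pitch on the E4 string lies at fret 9 − 9 = 0.

0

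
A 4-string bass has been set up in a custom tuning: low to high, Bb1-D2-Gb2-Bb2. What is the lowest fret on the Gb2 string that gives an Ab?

2

From Gb2, count semitones up the chromatic scale until reaching Ab: Gb–G–Ab — 2 steps.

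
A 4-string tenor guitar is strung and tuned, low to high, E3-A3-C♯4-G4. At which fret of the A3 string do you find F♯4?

F♯4 is 9 semitones above the open A3 (A–A#–B–C–C#–D–D#–E–F–F#), so it sits at fret 9.

9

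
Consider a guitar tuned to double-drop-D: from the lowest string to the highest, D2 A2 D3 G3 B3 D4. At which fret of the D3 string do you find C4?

10

C4 is 10 semitones above the open D3 (D–D#–E–F–…–A#–B–C), so it sits at fret 10.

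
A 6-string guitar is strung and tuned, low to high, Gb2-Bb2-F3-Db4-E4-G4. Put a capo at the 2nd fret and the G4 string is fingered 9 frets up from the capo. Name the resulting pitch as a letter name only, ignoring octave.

Gb

The capo raises the open G4 by 2 semitones to A4; fretting 9 more gives G4 + 2 + 9 = G4 + 11 semitones, landing on Gb.
(Also written F#.)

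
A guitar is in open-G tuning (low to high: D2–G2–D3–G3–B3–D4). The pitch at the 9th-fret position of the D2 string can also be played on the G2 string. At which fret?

4

D2 at fret 9 is D2 + 9 semitones = B2.
The open G2 string is 5 semitones above the open D2, so the same pitch on the G2 string lies at fret 9 − 5 = 4.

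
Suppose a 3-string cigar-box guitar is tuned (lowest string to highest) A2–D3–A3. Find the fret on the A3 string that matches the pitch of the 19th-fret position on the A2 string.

7

A2 at fret 19 is A2 + 19 semitones = E4.
The open A3 string is 12 semitones above the open A2, so the same pitch on the A3 string lies at fret 19 − 12 = 7.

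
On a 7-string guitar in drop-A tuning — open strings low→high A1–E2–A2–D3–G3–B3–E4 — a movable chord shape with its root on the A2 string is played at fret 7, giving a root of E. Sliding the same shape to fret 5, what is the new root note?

Moving from fret 7 to fret 5 shifts the root by -2 semitones.
E down 2 semitones is D.

D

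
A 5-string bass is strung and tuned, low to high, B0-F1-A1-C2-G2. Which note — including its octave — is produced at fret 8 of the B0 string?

G1

B0 is MIDI 23. Adding 8 gives 31, which is G1.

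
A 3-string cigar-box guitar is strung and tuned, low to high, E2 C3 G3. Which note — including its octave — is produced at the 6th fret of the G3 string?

Db4

Each fret is one semitone, so G3 + 6 = Db4.
(Equivalently spelled C#4.)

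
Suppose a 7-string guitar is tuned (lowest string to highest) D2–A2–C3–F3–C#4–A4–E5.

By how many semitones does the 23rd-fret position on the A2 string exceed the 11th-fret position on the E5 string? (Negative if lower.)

A2 at fret 23 → G#4 (MIDI 68); E5 at fret 11 → D#6 (MIDI 87).
68 − 87 = -19, so the two pitches are 19 semitones apart.

-19 semitones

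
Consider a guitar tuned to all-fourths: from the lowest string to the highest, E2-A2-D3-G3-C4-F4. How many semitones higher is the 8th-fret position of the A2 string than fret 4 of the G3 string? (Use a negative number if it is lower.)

-6 semitones

A2 at fret 8 → F3 (MIDI 53); G3 at fret 4 → B3 (MIDI 59).
53 − 59 = -6, so the two pitches are 6 semitones apart.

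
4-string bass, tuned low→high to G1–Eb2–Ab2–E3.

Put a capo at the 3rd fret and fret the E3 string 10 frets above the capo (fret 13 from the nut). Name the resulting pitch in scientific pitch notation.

F4

The capo raises the open E3 by 3 semitones to G3; fretting 10 more gives E3 + 3 + 10 = E3 + 13 semitones = F4.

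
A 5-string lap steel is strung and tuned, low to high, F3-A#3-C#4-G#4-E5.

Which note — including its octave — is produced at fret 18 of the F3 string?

The open F3 string plus 18 semitones: F–F#–G–G#–…–A–A#–B.
The walk passes from B into C once, so the octave number goes from 3 to 4.

B4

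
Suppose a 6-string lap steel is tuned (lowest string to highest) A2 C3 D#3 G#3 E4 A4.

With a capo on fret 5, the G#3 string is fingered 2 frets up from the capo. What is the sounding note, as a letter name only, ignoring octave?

D#

The capo raises the open G#3 by 5 semitones to C#4; fretting 2 more gives G#3 + 5 + 2 = G#3 + 7 semitones, landing on D#.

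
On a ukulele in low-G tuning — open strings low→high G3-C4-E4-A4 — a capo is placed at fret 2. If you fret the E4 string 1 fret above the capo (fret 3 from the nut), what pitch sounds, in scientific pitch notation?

G4

The capo raises the open E4 by 2 semitones to F#4; fretting 1 more gives E4 + 2 + 1 = E4 + 3 semitones = G4.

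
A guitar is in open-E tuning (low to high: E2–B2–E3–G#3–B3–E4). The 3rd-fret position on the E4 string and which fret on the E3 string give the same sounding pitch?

15

Fret 3 on E4 is MIDI 64 + 3 = 67 (G4). On the E3 string (open MIDI 52), that pitch is 67 − 52 = fret 15.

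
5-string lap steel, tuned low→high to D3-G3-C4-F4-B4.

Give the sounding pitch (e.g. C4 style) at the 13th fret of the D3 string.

The open D3 string plus 13 semitones: D–D#–E–F–…–C#–D–D#.
The walk passes from B into C once, so the octave number goes from 3 to 4.
(Equivalently spelled E♭4.)

D♯4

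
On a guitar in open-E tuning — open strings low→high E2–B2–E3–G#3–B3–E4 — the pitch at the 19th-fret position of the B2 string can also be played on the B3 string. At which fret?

7

B2 at fret 19 is B2 + 19 semitones = F#4.
The open B3 string is 12 semitones above the open B2, so the same pitch on the B3 string lies at fret 19 − 12 = 7.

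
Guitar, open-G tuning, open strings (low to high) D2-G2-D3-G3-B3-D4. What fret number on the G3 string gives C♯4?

6

C♯4 is 6 semitones above the open G3 (G–G#–A–A#–B–C–C#), so it sits at fret 6.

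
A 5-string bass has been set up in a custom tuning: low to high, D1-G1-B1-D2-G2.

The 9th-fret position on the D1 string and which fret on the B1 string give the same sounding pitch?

Fret 9 on D1 is MIDI 26 + 9 = 35 (B1). On the B1 string (open MIDI 35), that pitch is 35 − 35 = fret 0.

0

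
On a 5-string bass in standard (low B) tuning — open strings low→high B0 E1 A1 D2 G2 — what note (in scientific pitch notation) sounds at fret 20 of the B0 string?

Each fret is one semitone, so B0 + 20 = G2.

G2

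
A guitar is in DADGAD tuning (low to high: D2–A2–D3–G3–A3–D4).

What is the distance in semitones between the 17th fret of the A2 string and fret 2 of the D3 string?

10 semitones

A2 at fret 17 → D4 (MIDI 62); D3 at fret 2 → E3 (MIDI 52).
62 − 52 = 10, so the two pitches are 10 semitones apart, with D4 the higher.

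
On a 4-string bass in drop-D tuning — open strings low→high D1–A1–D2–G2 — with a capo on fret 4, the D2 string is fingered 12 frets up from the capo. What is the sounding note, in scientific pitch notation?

F♯3

The capo raises the open D2 by 4 semitones to F♯2; fretting 12 more gives D2 + 4 + 12 = D2 + 16 semitones = F♯3.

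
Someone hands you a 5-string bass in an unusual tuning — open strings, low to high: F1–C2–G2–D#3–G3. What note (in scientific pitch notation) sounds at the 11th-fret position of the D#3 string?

D4

The open D#3 string plus 11 semitones: D#–E–F–F#–…–C–C#–D.
The walk passes from B into C once, so the octave number goes from 3 to 4.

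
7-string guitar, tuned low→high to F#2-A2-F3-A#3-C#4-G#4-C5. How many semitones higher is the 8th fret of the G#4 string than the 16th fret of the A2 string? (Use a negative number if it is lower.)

G#4 at fret 8 → E5 (MIDI 76); A2 at fret 16 → C#4 (MIDI 61).
76 − 61 = 15, so the two pitches are 15 semitones apart.

15 semitones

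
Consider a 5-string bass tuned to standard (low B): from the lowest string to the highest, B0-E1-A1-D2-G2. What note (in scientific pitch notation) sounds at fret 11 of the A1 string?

The open A1 string plus 11 semitones: A–A#–B–C–…–F#–G–G#.
The walk passes from B into C once, so the octave number goes from 1 to 2.

G#2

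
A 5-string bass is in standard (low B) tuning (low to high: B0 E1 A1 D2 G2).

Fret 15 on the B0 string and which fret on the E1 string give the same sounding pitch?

B0 at fret 15 is B0 + 15 semitones = D2.
The open E1 string is 5 semitones above the open B0, so the same pitch on the E1 string lies at fret 15 − 5 = 10.

10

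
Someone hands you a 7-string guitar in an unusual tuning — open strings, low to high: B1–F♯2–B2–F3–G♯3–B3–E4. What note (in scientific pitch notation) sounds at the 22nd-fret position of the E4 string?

Each fret is one semitone, so E4 + 22 = D6.

D6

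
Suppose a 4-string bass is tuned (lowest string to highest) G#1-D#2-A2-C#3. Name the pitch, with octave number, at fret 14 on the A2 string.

B3

A2 is MIDI 45. Adding 14 gives 59, which is B3.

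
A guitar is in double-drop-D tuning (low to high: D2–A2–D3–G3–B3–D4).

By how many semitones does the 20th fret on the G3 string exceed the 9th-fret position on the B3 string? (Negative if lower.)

7 semitones

G3 at fret 20 → D#5 (MIDI 75); B3 at fret 9 → G#4 (MIDI 68).
75 − 68 = 7, so the two pitches are 7 semitones apart.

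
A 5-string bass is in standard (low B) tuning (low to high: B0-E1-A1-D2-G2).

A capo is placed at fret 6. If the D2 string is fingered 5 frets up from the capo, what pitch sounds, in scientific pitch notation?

The capo raises the open D2 by 6 semitones to G#2; fretting 5 more gives D2 + 6 + 5 = D2 + 11 semitones = C#3.

C#3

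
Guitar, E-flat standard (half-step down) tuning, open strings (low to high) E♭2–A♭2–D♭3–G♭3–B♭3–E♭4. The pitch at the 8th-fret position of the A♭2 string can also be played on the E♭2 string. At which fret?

13

Fret 8 on A♭2 is MIDI 44 + 8 = 52 (E3). On the E♭2 string (open MIDI 39), that pitch is 52 − 39 = fret 13.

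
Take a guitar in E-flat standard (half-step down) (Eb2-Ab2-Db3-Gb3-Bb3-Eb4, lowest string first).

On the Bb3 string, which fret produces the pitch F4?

7

F4 is 7 semitones above the open Bb3 (Bb–B–C–Db–D–Eb–E–F), so it sits at fret 7.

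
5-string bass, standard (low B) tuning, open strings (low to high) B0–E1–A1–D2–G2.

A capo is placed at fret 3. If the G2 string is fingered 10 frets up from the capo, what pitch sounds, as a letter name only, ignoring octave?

The capo raises the open G2 by 3 semitones to A#2; fretting 10 more gives G2 + 3 + 10 = G2 + 13 semitones, landing on G#.
(Also written Ab.)

G#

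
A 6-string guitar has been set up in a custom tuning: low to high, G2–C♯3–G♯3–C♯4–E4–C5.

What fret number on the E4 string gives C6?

C6 is 20 semitones above the open E4 (E–F–F#–G–…–A#–B–C), so it sits at fret 20.

20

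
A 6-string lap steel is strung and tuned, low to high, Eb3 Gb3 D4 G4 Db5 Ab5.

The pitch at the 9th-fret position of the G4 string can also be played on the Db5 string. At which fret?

3

Fret 9 on G4 is MIDI 67 + 9 = 76 (E5). On the Db5 string (open MIDI 73), that pitch is 76 − 73 = fret 3.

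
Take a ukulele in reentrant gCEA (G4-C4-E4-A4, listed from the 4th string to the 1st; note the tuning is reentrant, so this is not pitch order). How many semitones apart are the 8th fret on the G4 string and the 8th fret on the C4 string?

G4 at fret 8 → D#5 (MIDI 75); C4 at fret 8 → G#4 (MIDI 68).
75 − 68 = 7, so the two pitches are 7 semitones apart, with D#5 the higher.

7 semitones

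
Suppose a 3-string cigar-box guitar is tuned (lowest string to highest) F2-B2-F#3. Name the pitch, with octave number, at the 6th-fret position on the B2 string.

F3

B2 is MIDI 47. Adding 6 gives 53, which is F3.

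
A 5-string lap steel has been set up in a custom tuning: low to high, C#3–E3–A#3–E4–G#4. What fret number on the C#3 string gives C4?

11

C4 is 11 semitones above the open C#3 (C#–D–D#–E–…–A#–B–C), so it sits at fret 11.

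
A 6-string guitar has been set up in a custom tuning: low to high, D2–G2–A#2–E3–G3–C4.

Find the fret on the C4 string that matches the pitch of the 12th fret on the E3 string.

4

Fret 12 on E3 is MIDI 52 + 12 = 64 (E4). On the C4 string (open MIDI 60), that pitch is 64 − 60 = fret 4.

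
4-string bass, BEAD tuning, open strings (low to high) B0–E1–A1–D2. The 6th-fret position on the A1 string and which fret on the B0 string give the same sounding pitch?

16

A1 at fret 6 is A1 + 6 semitones = D#2.
The open B0 string is 10 semitones below the open A1, so the same pitch on the B0 string lies at fret 6 + 10 = 16.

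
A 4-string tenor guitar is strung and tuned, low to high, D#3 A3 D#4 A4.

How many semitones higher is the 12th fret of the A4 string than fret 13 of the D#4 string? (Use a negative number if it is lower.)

5 semitones

A4 at fret 12 → A5 (MIDI 81); D#4 at fret 13 → E5 (MIDI 76).
81 − 76 = 5, so the two pitches are 5 semitones apart.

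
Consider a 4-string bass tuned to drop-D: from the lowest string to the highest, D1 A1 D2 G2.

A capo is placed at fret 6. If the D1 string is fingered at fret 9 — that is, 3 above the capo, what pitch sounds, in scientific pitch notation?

B1

The capo raises the open D1 by 6 semitones to G#1; fretting 3 more gives D1 + 6 + 3 = D1 + 9 semitones = B1.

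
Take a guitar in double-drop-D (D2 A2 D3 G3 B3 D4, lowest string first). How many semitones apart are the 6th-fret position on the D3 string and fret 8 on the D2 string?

10 semitones

D3 at fret 6 → G#3 (MIDI 56); D2 at fret 8 → A#2 (MIDI 46).
56 − 46 = 10, so the two pitches are 10 semitones apart, with G#3 the higher.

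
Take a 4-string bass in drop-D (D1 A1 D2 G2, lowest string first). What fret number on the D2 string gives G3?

17

G3 is 17 semitones above the open D2 (D–D#–E–F–…–F–F#–G), so it sits at fret 17.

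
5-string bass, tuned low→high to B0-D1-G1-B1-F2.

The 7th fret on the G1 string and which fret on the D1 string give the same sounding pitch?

Fret 7 on G1 is MIDI 31 + 7 = 38 (D2). On the D1 string (open MIDI 26), that pitch is 38 − 26 = fret 12.

12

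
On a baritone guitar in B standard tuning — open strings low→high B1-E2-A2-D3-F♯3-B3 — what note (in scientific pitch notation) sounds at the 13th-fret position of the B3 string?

C5

B3 is MIDI 59. Adding 13 gives 72, which is C5.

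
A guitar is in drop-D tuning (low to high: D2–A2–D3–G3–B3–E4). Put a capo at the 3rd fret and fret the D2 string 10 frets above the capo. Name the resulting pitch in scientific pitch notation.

The capo raises the open D2 by 3 semitones to F2; fretting 10 more gives D2 + 3 + 10 = D2 + 13 semitones = D#3.
(Also written Eb.)

D#3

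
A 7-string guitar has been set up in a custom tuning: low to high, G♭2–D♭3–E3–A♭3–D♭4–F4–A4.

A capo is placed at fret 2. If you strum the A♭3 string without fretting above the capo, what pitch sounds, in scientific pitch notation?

B♭3

The capo raises the open A♭3 by 2 semitones to B♭3; fretting 0 more gives A♭3 + 2 + 0 = A♭3 + 2 semitones = B♭3.
(Also written A♯.)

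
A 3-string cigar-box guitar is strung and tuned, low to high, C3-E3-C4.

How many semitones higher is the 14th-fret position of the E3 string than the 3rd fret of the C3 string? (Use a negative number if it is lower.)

E3 at fret 14 → F#4 (MIDI 66); C3 at fret 3 → D#3 (MIDI 51).
66 − 51 = 15, so the two pitches are 15 semitones apart.

15 semitones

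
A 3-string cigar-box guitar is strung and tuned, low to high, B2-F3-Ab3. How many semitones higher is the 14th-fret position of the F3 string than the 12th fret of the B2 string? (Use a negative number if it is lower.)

8 semitones

F3 at fret 14 → G4 (MIDI 67); B2 at fret 12 → B3 (MIDI 59).
67 − 59 = 8, so the two pitches are 8 semitones apart.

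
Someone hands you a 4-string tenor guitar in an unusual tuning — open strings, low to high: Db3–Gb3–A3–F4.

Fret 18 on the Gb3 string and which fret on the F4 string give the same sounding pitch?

7

Fret 18 on Gb3 is MIDI 54 + 18 = 72 (C5). On the F4 string (open MIDI 65), that pitch is 72 − 65 = fret 7.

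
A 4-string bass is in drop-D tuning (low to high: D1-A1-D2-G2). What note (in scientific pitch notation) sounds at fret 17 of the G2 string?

Each fret is one semitone, so G2 + 17 = C4.

C4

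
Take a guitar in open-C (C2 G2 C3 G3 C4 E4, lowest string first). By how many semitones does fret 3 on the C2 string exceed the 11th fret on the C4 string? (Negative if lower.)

-32 semitones

C2 at fret 3 → D#2 (MIDI 39); C4 at fret 11 → B4 (MIDI 71).
39 − 71 = -32, so the two pitches are 32 semitones apart.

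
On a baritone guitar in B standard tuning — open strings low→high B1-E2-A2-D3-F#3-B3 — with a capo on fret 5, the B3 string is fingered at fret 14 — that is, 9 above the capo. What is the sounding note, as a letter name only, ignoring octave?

C#

The capo raises the open B3 by 5 semitones to E4; fretting 9 more gives B3 + 5 + 9 = B3 + 14 semitones, landing on C#.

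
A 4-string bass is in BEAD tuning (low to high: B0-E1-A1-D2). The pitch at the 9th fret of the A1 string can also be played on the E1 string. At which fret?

14

Fret 9 on A1 is MIDI 33 + 9 = 42 (F#2). On the E1 string (open MIDI 28), that pitch is 42 − 28 = fret 14.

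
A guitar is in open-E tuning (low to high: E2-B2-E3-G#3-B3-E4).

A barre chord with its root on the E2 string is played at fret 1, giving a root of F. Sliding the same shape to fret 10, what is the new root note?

Moving from fret 1 to fret 10 shifts the root by 9 semitones.
F up 9 semitones is D.

D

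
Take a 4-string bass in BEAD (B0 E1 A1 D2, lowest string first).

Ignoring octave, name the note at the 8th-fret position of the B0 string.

B0 is MIDI 23. Adding 8 gives 31; 31 mod 12 = 7, i.e. G.

G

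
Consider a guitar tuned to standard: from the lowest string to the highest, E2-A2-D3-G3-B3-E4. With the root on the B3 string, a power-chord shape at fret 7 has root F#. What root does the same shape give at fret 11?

Moving from fret 7 to fret 11 shifts the root by 4 semitones.
F# up 4 semitones is A#.

A#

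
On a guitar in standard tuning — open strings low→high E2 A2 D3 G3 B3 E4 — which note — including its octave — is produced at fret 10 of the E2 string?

D3

Each fret is one semitone, so E2 + 10 = D3.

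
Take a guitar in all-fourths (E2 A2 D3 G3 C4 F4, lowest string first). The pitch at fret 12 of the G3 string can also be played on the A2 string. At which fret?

Fret 12 on G3 is MIDI 55 + 12 = 67 (G4). On the A2 string (open MIDI 45), that pitch is 67 − 45 = fret 22.

22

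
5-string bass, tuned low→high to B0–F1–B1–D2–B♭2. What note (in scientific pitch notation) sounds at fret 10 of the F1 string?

Each fret is one semitone, so F1 + 10 = E♭2.
(Equivalently spelled D♯2.)

E♭2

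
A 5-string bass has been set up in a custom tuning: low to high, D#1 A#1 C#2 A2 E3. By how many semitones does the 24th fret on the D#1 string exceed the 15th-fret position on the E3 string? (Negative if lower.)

D#1 at fret 24 → D#3 (MIDI 51); E3 at fret 15 → G4 (MIDI 67).
51 − 67 = -16, so the two pitches are 16 semitones apart.

-16 semitones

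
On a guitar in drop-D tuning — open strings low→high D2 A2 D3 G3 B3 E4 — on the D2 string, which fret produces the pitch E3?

14

E3 is 14 semitones above the open D2 (D–D#–E–F–…–D–D#–E), so it sits at fret 14.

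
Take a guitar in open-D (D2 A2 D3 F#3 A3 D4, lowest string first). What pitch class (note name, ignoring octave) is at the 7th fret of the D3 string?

D3 is MIDI 50. Adding 7 gives 57; 57 mod 12 = 9, i.e. A.

A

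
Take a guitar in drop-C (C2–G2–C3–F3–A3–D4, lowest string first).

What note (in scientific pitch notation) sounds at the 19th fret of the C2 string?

The open C2 string plus 19 semitones: C–C#–D–D#–…–F–F#–G.
The walk passes from B into C once, so the octave number goes from 2 to 3.

G3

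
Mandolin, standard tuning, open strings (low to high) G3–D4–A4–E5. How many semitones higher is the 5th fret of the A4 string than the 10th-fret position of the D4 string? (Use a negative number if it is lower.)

A4 at fret 5 → D5 (MIDI 74); D4 at fret 10 → C5 (MIDI 72).
74 − 72 = 2, so the two pitches are 2 semitones apart.

2 semitones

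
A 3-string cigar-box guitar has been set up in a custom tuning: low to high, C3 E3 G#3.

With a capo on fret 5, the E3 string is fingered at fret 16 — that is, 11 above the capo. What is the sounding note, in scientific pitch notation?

The capo raises the open E3 by 5 semitones to A3; fretting 11 more gives E3 + 5 + 11 = E3 + 16 semitones = G#4.

G#4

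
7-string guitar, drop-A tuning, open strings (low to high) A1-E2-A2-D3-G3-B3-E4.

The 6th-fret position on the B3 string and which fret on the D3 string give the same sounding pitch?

15

B3 at fret 6 is B3 + 6 semitones = F4.
The open D3 string is 9 semitones below the open B3, so the same pitch on the D3 string lies at fret 6 + 9 = 15.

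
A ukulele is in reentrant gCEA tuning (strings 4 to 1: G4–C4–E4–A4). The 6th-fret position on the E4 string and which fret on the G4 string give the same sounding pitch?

E4 at fret 6 is E4 + 6 semitones = A#4.
The open G4 string is 3 semitones above the open E4, so the same pitch on the G4 string lies at fret 6 − 3 = 3.

3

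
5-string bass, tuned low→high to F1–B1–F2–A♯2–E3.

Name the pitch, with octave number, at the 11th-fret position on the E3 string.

D♯4

Each fret is one semitone, so E3 + 11 = D♯4.
(Equivalently spelled E♭4.)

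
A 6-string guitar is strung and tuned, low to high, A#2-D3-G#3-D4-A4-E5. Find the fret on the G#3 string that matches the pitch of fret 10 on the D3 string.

4

D3 at fret 10 is D3 + 10 semitones = C4.
The open G#3 string is 6 semitones above the open D3, so the same pitch on the G#3 string lies at fret 10 − 6 = 4.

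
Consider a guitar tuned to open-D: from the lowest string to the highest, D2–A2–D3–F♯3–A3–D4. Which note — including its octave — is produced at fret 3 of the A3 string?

C4

Each fret is one semitone, so A3 + 3 = C4.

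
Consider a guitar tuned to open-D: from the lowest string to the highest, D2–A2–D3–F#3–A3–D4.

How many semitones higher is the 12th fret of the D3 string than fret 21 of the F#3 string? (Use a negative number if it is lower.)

D3 at fret 12 → D4 (MIDI 62); F#3 at fret 21 → D#5 (MIDI 75).
62 − 75 = -13, so the two pitches are 13 semitones apart.

-13 semitones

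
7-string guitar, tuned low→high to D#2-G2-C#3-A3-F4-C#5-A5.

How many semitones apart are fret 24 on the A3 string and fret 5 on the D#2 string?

A3 at fret 24 → A5 (MIDI 81); D#2 at fret 5 → G#2 (MIDI 44).
81 − 44 = 37, so the two pitches are 37 semitones apart, with A5 the higher.

37 semitones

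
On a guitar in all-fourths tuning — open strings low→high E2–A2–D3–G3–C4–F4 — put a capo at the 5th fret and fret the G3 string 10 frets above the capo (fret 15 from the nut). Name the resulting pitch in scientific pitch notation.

The capo raises the open G3 by 5 semitones to C4; fretting 10 more gives G3 + 5 + 10 = G3 + 15 semitones = A#4.

A#4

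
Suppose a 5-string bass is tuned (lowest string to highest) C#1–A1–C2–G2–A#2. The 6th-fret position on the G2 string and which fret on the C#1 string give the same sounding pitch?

Fret 6 on G2 is MIDI 43 + 6 = 49 (C#3). On the C#1 string (open MIDI 25), that pitch is 49 − 25 = fret 24.

24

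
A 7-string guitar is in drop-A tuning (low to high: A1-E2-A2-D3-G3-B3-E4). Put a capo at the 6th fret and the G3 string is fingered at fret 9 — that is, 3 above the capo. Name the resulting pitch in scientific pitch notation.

The capo raises the open G3 by 6 semitones to C#4; fretting 3 more gives G3 + 6 + 3 = G3 + 9 semitones = E4.

E4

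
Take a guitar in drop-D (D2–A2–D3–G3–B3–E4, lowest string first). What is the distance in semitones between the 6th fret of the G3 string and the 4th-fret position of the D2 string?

19 semitones

G3 at fret 6 → C#4 (MIDI 61); D2 at fret 4 → F#2 (MIDI 42).
61 − 42 = 19, so the two pitches are 19 semitones apart, with C#4 the higher.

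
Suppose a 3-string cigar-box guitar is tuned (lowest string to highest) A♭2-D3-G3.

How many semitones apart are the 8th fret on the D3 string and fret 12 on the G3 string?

D3 at fret 8 → B♭3 (MIDI 58); G3 at fret 12 → G4 (MIDI 67).
58 − 67 = -9, so the two pitches are 9 semitones apart, with G4 the higher.

9 semitones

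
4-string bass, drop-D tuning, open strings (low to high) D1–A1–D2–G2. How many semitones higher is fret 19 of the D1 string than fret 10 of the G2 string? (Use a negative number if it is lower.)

D1 at fret 19 → A2 (MIDI 45); G2 at fret 10 → F3 (MIDI 53).
45 − 53 = -8, so the two pitches are 8 semitones apart.

-8 semitones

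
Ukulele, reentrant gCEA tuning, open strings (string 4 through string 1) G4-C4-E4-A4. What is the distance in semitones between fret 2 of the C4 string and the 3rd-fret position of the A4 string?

C4 at fret 2 → D4 (MIDI 62); A4 at fret 3 → C5 (MIDI 72).
62 − 72 = -10, so the two pitches are 10 semitones apart, with C5 the higher.

10 semitones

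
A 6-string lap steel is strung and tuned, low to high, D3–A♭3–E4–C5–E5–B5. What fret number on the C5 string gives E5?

E5 is 4 semitones above the open C5 (C–Db–D–Eb–E), so it sits at fret 4.

4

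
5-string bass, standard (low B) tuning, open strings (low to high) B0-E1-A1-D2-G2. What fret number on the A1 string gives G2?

G2 is 10 semitones above the open A1 (A–A#–B–C–…–F–F#–G), so it sits at fret 10.

10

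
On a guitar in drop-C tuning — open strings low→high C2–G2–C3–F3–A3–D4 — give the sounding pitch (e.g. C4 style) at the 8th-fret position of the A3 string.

A3 is MIDI 57. Adding 8 gives 65, which is F4.

F4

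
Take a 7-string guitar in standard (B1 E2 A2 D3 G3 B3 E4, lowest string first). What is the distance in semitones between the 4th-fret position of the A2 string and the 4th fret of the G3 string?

A2 at fret 4 → C#3 (MIDI 49); G3 at fret 4 → B3 (MIDI 59).
49 − 59 = -10, so the two pitches are 10 semitones apart, with B3 the higher.

10 semitones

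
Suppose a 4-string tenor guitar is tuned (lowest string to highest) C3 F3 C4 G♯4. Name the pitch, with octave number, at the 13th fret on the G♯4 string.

A5

G♯4 is MIDI 68. Adding 13 gives 81, which is A5.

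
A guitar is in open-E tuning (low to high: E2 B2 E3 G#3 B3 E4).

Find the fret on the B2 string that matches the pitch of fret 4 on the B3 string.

16

Fret 4 on B3 is MIDI 59 + 4 = 63 (D#4). On the B2 string (open MIDI 47), that pitch is 63 − 47 = fret 16.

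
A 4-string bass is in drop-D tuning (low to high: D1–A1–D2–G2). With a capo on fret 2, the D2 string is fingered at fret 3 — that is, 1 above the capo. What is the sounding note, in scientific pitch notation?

The capo raises the open D2 by 2 semitones to E2; fretting 1 more gives D2 + 2 + 1 = D2 + 3 semitones = F2.

F2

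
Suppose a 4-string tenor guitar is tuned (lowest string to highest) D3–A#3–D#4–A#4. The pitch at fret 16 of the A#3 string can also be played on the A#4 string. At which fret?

4

Fret 16 on A#3 is MIDI 58 + 16 = 74 (D5). On the A#4 string (open MIDI 70), that pitch is 74 − 70 = fret 4.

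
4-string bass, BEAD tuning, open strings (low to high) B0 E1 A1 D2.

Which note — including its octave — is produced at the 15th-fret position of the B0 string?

Each fret is one semitone, so B0 + 15 = D2.

D2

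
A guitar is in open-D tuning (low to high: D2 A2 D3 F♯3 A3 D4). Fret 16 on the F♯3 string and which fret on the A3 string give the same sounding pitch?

13

F♯3 at fret 16 is F♯3 + 16 semitones = A♯4.
The open A3 string is 3 semitones above the open F♯3, so the same pitch on the A3 string lies at fret 16 − 3 = 13.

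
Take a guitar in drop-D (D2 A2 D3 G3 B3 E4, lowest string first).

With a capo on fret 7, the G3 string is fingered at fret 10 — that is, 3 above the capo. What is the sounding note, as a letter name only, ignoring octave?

F

The capo raises the open G3 by 7 semitones to D4; fretting 3 more gives G3 + 7 + 3 = G3 + 10 semitones, landing on F.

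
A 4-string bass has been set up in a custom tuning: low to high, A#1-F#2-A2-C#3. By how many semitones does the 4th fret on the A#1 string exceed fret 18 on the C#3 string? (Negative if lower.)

A#1 at fret 4 → D2 (MIDI 38); C#3 at fret 18 → G4 (MIDI 67).
38 − 67 = -29, so the two pitches are 29 semitones apart.

-29 semitones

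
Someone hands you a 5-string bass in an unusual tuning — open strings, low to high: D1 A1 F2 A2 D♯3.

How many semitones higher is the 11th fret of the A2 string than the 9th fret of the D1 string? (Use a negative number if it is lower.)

A2 at fret 11 → G♯3 (MIDI 56); D1 at fret 9 → B1 (MIDI 35).
56 − 35 = 21, so the two pitches are 21 semitones apart.

21 semitones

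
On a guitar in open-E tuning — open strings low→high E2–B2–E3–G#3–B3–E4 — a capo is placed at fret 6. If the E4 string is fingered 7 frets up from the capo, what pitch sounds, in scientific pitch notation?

The capo raises the open E4 by 6 semitones to A#4; fretting 7 more gives E4 + 6 + 7 = E4 + 13 semitones = F5.

F5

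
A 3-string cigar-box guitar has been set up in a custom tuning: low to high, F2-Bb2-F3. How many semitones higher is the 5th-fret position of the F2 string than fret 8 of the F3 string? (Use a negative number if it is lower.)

-15 semitones

F2 at fret 5 → Bb2 (MIDI 46); F3 at fret 8 → Db4 (MIDI 61).
46 − 61 = -15, so the two pitches are 15 semitones apart.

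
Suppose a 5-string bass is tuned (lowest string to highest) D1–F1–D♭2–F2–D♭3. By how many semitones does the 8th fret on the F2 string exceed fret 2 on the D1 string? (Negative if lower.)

21 semitones

F2 at fret 8 → D♭3 (MIDI 49); D1 at fret 2 → E1 (MIDI 28).
49 − 28 = 21, so the two pitches are 21 semitones apart.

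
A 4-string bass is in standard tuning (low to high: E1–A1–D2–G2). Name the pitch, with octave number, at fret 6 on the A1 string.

A1 is MIDI 33. Adding 6 gives 39, which is D#2.
(Equivalently spelled Eb2.)

D#2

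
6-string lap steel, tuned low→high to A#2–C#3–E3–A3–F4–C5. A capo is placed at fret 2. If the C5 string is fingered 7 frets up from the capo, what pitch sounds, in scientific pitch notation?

A5

The capo raises the open C5 by 2 semitones to D5; fretting 7 more gives C5 + 2 + 7 = C5 + 9 semitones = A5.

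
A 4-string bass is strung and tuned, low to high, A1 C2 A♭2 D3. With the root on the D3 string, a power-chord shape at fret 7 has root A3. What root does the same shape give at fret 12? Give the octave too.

D4

Moving from fret 7 to fret 12 shifts the root by 5 semitones.
A3 up 5 semitones is D4.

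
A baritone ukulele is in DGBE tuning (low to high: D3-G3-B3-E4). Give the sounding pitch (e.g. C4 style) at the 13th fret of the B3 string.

Each fret is one semitone, so B3 + 13 = C5.

C5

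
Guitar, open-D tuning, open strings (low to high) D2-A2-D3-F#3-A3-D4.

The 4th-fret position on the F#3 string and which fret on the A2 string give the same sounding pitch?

F#3 at fret 4 is F#3 + 4 semitones = A#3.
The open A2 string is 9 semitones below the open F#3, so the same pitch on the A2 string lies at fret 4 + 9 = 13.

13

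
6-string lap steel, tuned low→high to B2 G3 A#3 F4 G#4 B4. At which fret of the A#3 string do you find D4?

4

D4 is 4 semitones above the open A#3 (A#–B–C–C#–D), so it sits at fret 4.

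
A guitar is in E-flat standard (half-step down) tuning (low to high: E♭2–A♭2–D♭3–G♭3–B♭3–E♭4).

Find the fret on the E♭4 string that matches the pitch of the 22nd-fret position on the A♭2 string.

3

Fret 22 on A♭2 is MIDI 44 + 22 = 66 (G♭4). On the E♭4 string (open MIDI 63), that pitch is 66 − 63 = fret 3.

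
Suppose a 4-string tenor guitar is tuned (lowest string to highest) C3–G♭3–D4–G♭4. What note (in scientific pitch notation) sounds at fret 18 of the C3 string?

The open C3 string plus 18 semitones: C–Db–D–Eb–…–E–F–Gb.
The walk passes from B into C once, so the octave number goes from 3 to 4.
(Equivalently spelled F♯4.)

G♭4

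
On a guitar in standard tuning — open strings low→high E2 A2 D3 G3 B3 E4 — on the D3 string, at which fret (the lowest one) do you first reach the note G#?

From D3, count semitones up the chromatic scale until reaching G#: D–D#–E–F–F#–G–G# — 6 steps.

6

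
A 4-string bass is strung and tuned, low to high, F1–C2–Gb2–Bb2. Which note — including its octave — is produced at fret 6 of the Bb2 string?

E3

Bb2 is MIDI 46. Adding 6 gives 52, which is E3.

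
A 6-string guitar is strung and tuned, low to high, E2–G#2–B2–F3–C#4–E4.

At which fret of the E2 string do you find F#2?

F#2 is 2 semitones above the open E2 (E–F–F#), so it sits at fret 2.

2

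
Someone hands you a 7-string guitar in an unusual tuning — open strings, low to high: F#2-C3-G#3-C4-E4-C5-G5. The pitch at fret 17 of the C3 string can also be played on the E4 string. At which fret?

C3 at fret 17 is C3 + 17 semitones = F4.
The open E4 string is 16 semitones above the open C3, so the same pitch on the E4 string lies at fret 17 − 16 = 1.

1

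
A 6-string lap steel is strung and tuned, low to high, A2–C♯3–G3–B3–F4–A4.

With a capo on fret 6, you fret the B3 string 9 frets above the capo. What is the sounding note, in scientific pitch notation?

D5

The capo raises the open B3 by 6 semitones to F4; fretting 9 more gives B3 + 6 + 9 = B3 + 15 semitones = D5.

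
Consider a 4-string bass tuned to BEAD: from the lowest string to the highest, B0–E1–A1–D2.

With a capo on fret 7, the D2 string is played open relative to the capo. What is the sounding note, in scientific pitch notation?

The capo raises the open D2 by 7 semitones to A2; fretting 0 more gives D2 + 7 + 0 = D2 + 7 semitones = A2.

A2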